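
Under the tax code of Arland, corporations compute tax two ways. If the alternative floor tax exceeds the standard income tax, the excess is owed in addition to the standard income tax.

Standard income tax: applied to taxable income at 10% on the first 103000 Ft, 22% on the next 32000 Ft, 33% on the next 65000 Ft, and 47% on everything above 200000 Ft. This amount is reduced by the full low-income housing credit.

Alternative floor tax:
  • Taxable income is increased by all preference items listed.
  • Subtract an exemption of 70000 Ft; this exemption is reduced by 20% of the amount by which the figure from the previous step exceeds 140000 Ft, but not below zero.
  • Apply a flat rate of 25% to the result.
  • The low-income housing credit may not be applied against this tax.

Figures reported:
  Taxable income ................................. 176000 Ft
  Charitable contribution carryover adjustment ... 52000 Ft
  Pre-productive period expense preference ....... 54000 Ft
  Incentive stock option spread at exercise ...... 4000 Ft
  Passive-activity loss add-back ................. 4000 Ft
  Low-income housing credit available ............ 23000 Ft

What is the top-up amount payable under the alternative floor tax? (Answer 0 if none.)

54630 Ft

Standard income tax:
  103000 Ft × 10% = 10300 Ft
  32000 Ft × 22% = 7040 Ft
  41000 Ft × 33% = 13530 Ft
  → 30870 Ft
  Less low-income housing credit 23000 Ft → 7870 Ft

Alternative floor tax:
  Adjusted income: 176000 Ft + 52000 Ft + 54000 Ft + 4000 Ft + 4000 Ft = 290000 Ft
  Exemption: 70000 Ft − 20% × (290000 Ft − 140000 Ft) = 70000 Ft − 30000 Ft = 40000 Ft
  Base: 290000 Ft − 40000 Ft = 250000 Ft
  250000 Ft × 25% = 62500 Ft

Excess of alternative floor tax over standard income tax: 62500 Ft − 7870 Ft = 54630 Ft.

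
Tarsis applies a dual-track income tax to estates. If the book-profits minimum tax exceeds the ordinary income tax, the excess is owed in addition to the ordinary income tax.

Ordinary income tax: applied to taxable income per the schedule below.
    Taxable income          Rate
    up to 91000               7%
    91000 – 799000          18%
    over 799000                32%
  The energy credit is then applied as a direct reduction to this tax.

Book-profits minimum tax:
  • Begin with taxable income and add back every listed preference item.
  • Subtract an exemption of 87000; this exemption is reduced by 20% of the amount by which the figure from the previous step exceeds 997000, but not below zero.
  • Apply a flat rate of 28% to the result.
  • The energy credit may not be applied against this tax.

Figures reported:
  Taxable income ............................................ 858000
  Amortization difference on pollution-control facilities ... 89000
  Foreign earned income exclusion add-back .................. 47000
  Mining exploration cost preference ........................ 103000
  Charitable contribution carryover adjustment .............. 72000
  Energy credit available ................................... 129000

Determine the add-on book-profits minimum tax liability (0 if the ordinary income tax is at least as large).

Ordinary income tax:
  91000 × 7% = 6370
  708000 × 18% = 127440
  59000 × 32% = 18880
  → 152690
  Less energy credit 129000 → 23690

Book-profits minimum tax:
  Adjusted income: 858000 + 89000 + 47000 + 103000 + 72000 = 1169000
  Exemption: 87000 − 20% × (1169000 − 997000) = 87000 − 34400 = 52600
  Base: 1169000 − 52600 = 1116400
  1116400 × 28% = 312592

Excess of book-profits minimum tax over ordinary income tax: 312592 − 23690 = 288902.

288902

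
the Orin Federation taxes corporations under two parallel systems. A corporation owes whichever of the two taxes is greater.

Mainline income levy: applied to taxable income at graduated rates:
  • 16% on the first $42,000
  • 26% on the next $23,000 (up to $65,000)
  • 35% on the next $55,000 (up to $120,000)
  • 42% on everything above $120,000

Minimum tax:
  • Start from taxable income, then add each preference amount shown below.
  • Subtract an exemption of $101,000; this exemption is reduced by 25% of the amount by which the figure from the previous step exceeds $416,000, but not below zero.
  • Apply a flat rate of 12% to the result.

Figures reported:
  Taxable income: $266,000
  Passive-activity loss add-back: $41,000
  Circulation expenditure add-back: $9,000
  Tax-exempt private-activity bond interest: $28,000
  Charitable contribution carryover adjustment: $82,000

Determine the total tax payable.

Mainline income levy:
  $42,000 × 16% = $6,720
  $23,000 × 26% = $5,980
  $55,000 × 35% = $19,250
  $146,000 × 42% = $61,320
  → $93,270

Minimum tax:
  Adjusted income: $266,000 + $41,000 + $9,000 + $28,000 + $82,000 = $426,000
  Exemption: $101,000 − 25% × ($426,000 − $416,000) = $101,000 − $2,500 = $98,500
  Base: $426,000 − $98,500 = $327,500
  $327,500 × 12% = $39,300

$93,270 > $39,300, so the mainline income levy governs.

$93,270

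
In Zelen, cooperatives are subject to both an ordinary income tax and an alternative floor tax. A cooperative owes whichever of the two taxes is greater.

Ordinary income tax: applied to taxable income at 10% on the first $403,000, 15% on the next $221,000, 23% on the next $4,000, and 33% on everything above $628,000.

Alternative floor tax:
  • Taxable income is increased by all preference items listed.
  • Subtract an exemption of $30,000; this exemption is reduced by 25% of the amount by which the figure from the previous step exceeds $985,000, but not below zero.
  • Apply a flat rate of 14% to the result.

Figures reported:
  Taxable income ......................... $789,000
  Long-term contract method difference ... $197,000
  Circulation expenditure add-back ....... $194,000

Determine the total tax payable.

$165,200

Alternative floor tax:
  Adjusted income: $789,000 + $197,000 + $194,000 = $1,180,000
  Exemption: 25% × ($1,180,000 − $985,000) = $48,750 ≥ $30,000, so the exemption is fully phased out
  Base: $1,180,000 − $0 = $1,180,000
  $1,180,000 × 14% = $165,200

Ordinary income tax:
  $403,000 × 10% = $40,300
  $221,000 × 15% = $33,150
  $4,000 × 23% = $920
  $161,000 × 33% = $53,130
  → $127,500

$165,200 > $127,500, so the alternative floor tax is the binding amount.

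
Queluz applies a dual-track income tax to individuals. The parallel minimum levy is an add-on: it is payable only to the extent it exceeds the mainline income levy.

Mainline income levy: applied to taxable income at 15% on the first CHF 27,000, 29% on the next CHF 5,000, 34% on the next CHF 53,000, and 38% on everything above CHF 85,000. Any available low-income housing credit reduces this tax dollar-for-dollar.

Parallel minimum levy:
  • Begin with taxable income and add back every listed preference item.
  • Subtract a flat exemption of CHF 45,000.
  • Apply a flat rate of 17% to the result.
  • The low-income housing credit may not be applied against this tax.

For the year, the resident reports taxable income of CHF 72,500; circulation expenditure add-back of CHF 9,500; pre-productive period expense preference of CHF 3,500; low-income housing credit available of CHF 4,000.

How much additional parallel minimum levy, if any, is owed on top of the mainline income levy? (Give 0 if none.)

CHF 0

Parallel minimum levy:
  Adjusted income: CHF 72,500 + CHF 9,500 + CHF 3,500 = CHF 85,500
  Less exemption CHF 45,000 → base CHF 40,500
  CHF 40,500 × 17% = CHF 6,885

Mainline income levy:
  CHF 27,000 × 15% = CHF 4,050
  CHF 5,000 × 29% = CHF 1,450
  CHF 40,500 × 34% = CHF 13,770
  → CHF 19,270
  Less low-income housing credit CHF 4,000 → CHF 15,270

CHF 6,885 ≤ CHF 15,270, so no add-on is due.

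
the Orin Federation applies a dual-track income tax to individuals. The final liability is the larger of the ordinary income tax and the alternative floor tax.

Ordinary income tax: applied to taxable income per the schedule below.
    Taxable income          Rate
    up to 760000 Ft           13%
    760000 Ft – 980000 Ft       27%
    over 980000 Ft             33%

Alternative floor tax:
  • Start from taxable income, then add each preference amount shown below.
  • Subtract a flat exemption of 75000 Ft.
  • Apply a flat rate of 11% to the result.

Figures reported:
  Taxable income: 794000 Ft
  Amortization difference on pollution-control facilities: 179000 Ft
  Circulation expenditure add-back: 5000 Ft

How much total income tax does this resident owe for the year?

Alternative floor tax:
  Adjusted income: 794000 Ft + 179000 Ft + 5000 Ft = 978000 Ft
  Less exemption 75000 Ft → base 903000 Ft
  903000 Ft × 11% = 99330 Ft

Ordinary income tax:
  760000 Ft × 13% = 98800 Ft
  34000 Ft × 27% = 9180 Ft
  → 107980 Ft

107980 Ft > 99330 Ft, so the ordinary income tax governs.

107980 Ft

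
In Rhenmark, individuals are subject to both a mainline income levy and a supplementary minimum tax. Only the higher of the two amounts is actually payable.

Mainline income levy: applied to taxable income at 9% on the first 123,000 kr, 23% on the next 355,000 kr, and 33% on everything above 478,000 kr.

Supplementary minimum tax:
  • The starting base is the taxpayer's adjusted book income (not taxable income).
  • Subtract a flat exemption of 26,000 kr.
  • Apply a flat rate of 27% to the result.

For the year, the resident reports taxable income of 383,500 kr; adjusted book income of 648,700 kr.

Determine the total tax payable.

Supplementary minimum tax:
  Base (adjusted book income): 648,700 kr
  Less exemption 26,000 kr → base 622,700 kr
  622,700 kr × 27% = 168,129 kr

Mainline income levy:
  123,000 kr × 9% = 11,070 kr
  260,500 kr × 23% = 59,915 kr
  → 70,985 kr

168,129 kr > 70,985 kr, so the supplementary minimum tax is the binding amount.

168,129 kr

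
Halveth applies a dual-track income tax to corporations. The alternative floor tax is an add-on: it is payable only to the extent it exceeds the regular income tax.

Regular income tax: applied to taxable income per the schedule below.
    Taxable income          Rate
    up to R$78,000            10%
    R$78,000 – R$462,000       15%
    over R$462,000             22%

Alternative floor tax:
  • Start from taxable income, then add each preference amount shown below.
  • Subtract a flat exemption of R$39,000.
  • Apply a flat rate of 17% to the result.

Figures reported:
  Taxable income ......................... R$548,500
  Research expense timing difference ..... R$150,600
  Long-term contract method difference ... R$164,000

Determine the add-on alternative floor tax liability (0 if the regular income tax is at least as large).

Alternative floor tax:
  Adjusted income: R$548,500 + R$150,600 + R$164,000 = R$863,100
  Less exemption R$39,000 → base R$824,100
  R$824,100 × 17% = R$140,097

Regular income tax:
  R$78,000 × 10% = R$7,800
  R$384,000 × 15% = R$57,600
  R$86,500 × 22% = R$19,030
  → R$84,430

Excess of alternative floor tax over regular income tax: R$140,097 − R$84,430 = R$55,667.

R$55,667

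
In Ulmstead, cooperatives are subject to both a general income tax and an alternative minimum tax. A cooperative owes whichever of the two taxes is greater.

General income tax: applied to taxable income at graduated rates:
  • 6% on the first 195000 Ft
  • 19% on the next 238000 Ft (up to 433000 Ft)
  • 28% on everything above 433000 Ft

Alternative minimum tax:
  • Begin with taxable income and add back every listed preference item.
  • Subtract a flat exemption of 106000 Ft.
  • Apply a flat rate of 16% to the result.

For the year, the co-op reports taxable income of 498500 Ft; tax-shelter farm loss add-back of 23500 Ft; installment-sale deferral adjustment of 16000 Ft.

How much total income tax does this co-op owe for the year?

General income tax:
  195000 Ft × 6% = 11700 Ft
  238000 Ft × 19% = 45220 Ft
  65500 Ft × 28% = 18340 Ft
  → 75260 Ft

Alternative minimum tax:
  Adjusted income: 498500 Ft + 23500 Ft + 16000 Ft = 538000 Ft
  Less exemption 106000 Ft → base 432000 Ft
  432000 Ft × 16% = 69120 Ft

75260 Ft > 69120 Ft, so the general income tax governs.

75260 Ft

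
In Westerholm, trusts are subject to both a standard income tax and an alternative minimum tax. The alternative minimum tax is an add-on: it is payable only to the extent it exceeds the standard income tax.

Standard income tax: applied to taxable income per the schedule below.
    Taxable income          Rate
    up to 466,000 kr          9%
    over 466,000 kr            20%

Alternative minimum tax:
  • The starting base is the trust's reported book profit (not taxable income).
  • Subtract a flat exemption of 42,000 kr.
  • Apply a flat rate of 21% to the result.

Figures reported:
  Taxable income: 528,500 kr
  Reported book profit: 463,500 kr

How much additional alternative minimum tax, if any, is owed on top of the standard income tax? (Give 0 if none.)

34,075 kr

Alternative minimum tax:
  Base (reported book profit): 463,500 kr
  Less exemption 42,000 kr → base 421,500 kr
  421,500 kr × 21% = 88,515 kr

Standard income tax:
  466,000 kr × 9% = 41,940 kr
  62,500 kr × 20% = 12,500 kr
  → 54,440 kr

Excess of alternative minimum tax over standard income tax: 88,515 kr − 54,440 kr = 34,075 kr.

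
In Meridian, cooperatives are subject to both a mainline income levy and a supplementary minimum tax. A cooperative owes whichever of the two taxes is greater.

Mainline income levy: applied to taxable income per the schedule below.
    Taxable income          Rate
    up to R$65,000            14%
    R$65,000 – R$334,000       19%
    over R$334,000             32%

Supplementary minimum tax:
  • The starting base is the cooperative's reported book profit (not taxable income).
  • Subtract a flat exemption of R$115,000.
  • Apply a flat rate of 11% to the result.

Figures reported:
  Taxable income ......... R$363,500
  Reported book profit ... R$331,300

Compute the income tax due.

Mainline income levy:
  R$65,000 × 14% = R$9,100
  R$269,000 × 19% = R$51,110
  R$29,500 × 32% = R$9,440
  → R$69,650

Supplementary minimum tax:
  Base (reported book profit): R$331,300
  Less exemption R$115,000 → base R$216,300
  R$216,300 × 11% = R$23,793

R$69,650 > R$23,793, so the mainline income levy governs.

R$69,650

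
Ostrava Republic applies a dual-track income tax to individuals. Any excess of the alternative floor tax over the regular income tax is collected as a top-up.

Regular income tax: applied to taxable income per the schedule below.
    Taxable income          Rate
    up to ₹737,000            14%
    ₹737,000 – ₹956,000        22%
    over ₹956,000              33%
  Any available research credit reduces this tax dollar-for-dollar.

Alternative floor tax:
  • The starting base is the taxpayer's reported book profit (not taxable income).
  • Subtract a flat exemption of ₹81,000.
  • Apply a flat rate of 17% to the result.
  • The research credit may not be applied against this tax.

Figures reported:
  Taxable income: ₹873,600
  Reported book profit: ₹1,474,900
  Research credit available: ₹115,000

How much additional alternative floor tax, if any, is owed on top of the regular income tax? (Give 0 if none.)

₹218,731

Regular income tax:
  ₹737,000 × 14% = ₹103,180
  ₹136,600 × 22% = ₹30,052
  → ₹133,232
  Less research credit ₹115,000 → ₹18,232

Alternative floor tax:
  Base (reported book profit): ₹1,474,900
  Less exemption ₹81,000 → base ₹1,393,900
  ₹1,393,900 × 17% = ₹236,963

Excess of alternative floor tax over regular income tax: ₹236,963 − ₹18,232 = ₹218,731.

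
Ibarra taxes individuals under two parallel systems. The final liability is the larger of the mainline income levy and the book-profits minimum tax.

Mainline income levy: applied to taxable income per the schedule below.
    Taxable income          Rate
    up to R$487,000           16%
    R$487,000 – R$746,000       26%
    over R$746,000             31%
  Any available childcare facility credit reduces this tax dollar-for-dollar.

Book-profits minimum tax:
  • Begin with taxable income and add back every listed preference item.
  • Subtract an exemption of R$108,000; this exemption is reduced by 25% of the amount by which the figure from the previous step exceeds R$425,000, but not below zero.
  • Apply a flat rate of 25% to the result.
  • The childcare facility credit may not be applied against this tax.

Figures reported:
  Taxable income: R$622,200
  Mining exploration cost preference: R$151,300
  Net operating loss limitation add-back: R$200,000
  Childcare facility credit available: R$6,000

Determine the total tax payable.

Mainline income levy:
  R$487,000 × 16% = R$77,920
  R$135,200 × 26% = R$35,152
  → R$113,072
  Less childcare facility credit R$6,000 → R$107,072

Book-profits minimum tax:
  Adjusted income: R$622,200 + R$151,300 + R$200,000 = R$973,500
  Exemption: 25% × (R$973,500 − R$425,000) = R$137,125 ≥ R$108,000, so the exemption is fully phased out
  Base: R$973,500 − R$0 = R$973,500
  R$973,500 × 25% = R$243,375

R$243,375 > R$107,072, so the book-profits minimum tax is the binding amount.

R$243,375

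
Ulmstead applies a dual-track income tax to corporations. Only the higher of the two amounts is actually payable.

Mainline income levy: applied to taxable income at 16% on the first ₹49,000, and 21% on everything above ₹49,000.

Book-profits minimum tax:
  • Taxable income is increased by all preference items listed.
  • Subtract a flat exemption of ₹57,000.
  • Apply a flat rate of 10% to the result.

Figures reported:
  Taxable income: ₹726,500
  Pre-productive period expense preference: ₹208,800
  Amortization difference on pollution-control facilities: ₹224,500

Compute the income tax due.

₹150,115

Book-profits minimum tax:
  Adjusted income: ₹726,500 + ₹208,800 + ₹224,500 = ₹1,159,800
  Less exemption ₹57,000 → base ₹1,102,800
  ₹1,102,800 × 10% = ₹110,280

Mainline income levy:
  ₹49,000 × 16% = ₹7,840
  ₹677,500 × 21% = ₹142,275
  → ₹150,115

₹150,115 > ₹110,280, so the mainline income levy governs.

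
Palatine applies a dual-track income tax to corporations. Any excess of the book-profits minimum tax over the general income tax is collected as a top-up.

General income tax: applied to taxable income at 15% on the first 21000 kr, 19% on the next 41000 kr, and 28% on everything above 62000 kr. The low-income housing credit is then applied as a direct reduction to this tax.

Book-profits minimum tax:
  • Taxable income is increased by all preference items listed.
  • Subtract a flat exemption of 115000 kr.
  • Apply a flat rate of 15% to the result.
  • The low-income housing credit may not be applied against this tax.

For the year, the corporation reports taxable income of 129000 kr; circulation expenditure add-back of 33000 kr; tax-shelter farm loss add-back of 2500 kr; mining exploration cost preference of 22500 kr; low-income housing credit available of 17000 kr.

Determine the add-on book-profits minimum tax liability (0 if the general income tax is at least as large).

General income tax:
  21000 kr × 15% = 3150 kr
  41000 kr × 19% = 7790 kr
  67000 kr × 28% = 18760 kr
  → 29700 kr
  Less low-income housing credit 17000 kr → 12700 kr

Book-profits minimum tax:
  Adjusted income: 129000 kr + 33000 kr + 2500 kr + 22500 kr = 187000 kr
  Less exemption 115000 kr → base 72000 kr
  72000 kr × 15% = 10800 kr

10800 kr ≤ 12700 kr, so no add-on is due.

0 kr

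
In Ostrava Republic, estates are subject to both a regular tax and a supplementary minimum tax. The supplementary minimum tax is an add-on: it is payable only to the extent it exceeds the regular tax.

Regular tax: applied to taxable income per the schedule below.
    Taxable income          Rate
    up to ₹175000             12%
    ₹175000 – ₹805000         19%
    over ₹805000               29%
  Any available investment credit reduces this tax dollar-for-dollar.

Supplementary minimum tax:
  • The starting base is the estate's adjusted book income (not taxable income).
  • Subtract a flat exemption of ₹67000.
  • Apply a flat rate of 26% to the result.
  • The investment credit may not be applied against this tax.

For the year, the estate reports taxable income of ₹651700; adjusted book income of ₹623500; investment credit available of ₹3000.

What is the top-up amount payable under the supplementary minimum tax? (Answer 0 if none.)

Supplementary minimum tax:
  Base (adjusted book income): ₹623500
  Less exemption ₹67000 → base ₹556500
  ₹556500 × 26% = ₹144690

Regular tax:
  ₹175000 × 12% = ₹21000
  ₹476700 × 19% = ₹90573
  → ₹111573
  Less investment credit ₹3000 → ₹108573

Excess of supplementary minimum tax over regular tax: ₹144690 − ₹108573 = ₹36117.

₹36117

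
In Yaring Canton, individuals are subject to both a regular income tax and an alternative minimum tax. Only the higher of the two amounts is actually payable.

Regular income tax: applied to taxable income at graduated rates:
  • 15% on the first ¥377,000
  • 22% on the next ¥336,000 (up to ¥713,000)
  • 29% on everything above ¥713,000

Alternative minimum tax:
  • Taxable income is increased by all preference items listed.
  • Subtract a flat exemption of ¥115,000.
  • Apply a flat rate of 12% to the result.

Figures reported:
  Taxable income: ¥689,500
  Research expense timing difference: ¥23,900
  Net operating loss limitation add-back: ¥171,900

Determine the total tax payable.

¥125,300

Alternative minimum tax:
  Adjusted income: ¥689,500 + ¥23,900 + ¥171,900 = ¥885,300
  Less exemption ¥115,000 → base ¥770,300
  ¥770,300 × 12% = ¥92,436

Regular income tax:
  ¥377,000 × 15% = ¥56,550
  ¥312,500 × 22% = ¥68,750
  → ¥125,300

¥125,300 > ¥92,436, so the regular income tax governs.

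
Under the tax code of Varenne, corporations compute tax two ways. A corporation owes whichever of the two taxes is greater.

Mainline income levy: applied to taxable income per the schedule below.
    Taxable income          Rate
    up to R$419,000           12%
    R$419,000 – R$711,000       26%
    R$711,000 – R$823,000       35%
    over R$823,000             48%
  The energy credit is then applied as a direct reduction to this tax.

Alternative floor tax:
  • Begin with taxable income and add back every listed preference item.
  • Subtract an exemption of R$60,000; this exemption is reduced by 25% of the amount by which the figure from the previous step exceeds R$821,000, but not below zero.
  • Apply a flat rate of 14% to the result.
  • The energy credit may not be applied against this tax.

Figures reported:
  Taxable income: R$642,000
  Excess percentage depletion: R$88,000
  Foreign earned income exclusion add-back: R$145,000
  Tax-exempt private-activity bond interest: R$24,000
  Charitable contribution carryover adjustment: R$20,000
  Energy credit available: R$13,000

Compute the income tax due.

R$123,690

Mainline income levy:
  R$419,000 × 12% = R$50,280
  R$223,000 × 26% = R$57,980
  → R$108,260
  Less energy credit R$13,000 → R$95,260

Alternative floor tax:
  Adjusted income: R$642,000 + R$88,000 + R$145,000 + R$24,000 + R$20,000 = R$919,000
  Exemption: R$60,000 − 25% × (R$919,000 − R$821,000) = R$60,000 − R$24,500 = R$35,500
  Base: R$919,000 − R$35,500 = R$883,500
  R$883,500 × 14% = R$123,690

R$123,690 > R$95,260, so the alternative floor tax is the binding amount.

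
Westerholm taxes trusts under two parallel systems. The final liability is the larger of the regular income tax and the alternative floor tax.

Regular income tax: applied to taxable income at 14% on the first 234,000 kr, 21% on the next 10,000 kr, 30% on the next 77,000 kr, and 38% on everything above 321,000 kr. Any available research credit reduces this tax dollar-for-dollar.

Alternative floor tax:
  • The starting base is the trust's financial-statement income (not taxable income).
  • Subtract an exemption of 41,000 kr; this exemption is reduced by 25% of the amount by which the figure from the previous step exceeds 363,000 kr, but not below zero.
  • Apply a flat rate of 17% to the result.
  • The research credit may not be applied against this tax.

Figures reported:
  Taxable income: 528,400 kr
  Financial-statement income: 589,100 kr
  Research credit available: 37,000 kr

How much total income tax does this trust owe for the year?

100,147 kr

Regular income tax:
  234,000 kr × 14% = 32,760 kr
  10,000 kr × 21% = 2,100 kr
  77,000 kr × 30% = 23,100 kr
  207,400 kr × 38% = 78,812 kr
  → 136,772 kr
  Less research credit 37,000 kr → 99,772 kr

Alternative floor tax:
  Base (financial-statement income): 589,100 kr
  Exemption: 25% × (589,100 kr − 363,000 kr) = 56,525 kr ≥ 41,000 kr, so the exemption is fully phased out
  Base: 589,100 kr − 0 kr = 589,100 kr
  589,100 kr × 17% = 100,147 kr

100,147 kr > 99,772 kr, so the alternative floor tax is the binding amount.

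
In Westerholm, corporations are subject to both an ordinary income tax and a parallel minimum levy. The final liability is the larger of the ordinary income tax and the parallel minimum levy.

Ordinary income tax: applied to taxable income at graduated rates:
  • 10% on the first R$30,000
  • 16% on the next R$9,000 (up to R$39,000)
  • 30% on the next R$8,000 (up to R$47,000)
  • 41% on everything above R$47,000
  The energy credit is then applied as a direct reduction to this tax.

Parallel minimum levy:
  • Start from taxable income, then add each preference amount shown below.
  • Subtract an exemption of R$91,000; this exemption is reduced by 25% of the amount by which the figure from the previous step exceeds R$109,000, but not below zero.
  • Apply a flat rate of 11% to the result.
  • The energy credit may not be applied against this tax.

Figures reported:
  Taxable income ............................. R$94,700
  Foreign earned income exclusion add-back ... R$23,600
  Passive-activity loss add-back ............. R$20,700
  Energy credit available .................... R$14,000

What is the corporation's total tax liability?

Parallel minimum levy:
  Adjusted income: R$94,700 + R$23,600 + R$20,700 = R$139,000
  Exemption: R$91,000 − 25% × (R$139,000 − R$109,000) = R$91,000 − R$7,500 = R$83,500
  Base: R$139,000 − R$83,500 = R$55,500
  R$55,500 × 11% = R$6,105

Ordinary income tax:
  R$30,000 × 10% = R$3,000
  R$9,000 × 16% = R$1,440
  R$8,000 × 30% = R$2,400
  R$47,700 × 41% = R$19,557
  → R$26,397
  Less energy credit R$14,000 → R$12,397

R$12,397 > R$6,105, so the ordinary income tax governs.

R$12,397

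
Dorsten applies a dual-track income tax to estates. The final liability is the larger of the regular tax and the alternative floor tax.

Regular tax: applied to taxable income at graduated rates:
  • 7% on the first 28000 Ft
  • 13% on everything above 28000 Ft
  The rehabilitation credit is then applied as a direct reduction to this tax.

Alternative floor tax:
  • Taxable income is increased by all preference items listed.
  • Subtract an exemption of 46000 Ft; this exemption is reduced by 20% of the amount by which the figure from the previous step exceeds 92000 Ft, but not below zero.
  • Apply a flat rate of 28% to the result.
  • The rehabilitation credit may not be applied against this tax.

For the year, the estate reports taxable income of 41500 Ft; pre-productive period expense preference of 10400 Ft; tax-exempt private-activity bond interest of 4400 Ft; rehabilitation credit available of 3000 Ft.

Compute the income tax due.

Alternative floor tax:
  Adjusted income: 41500 Ft + 10400 Ft + 4400 Ft = 56300 Ft
  Exemption: 56300 Ft ≤ 92000 Ft, so full 46000 Ft applies
  Base: 56300 Ft − 46000 Ft = 10300 Ft
  10300 Ft × 28% = 2884 Ft

Regular tax:
  28000 Ft × 7% = 1960 Ft
  13500 Ft × 13% = 1755 Ft
  → 3715 Ft
  Less rehabilitation credit 3000 Ft → 715 Ft

2884 Ft > 715 Ft, so the alternative floor tax is the binding amount.

2884 Ft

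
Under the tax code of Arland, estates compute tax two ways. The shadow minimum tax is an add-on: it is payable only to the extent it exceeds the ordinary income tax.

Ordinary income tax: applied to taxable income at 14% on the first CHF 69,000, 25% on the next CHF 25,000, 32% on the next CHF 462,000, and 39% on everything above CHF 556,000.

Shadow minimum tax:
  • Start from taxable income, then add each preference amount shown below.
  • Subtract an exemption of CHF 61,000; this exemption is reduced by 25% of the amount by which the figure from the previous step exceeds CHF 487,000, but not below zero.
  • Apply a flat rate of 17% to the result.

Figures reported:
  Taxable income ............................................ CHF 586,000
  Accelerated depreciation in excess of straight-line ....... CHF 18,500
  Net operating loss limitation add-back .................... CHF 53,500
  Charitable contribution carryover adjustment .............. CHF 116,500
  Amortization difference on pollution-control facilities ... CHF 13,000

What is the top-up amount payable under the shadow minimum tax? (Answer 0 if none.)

CHF 0

Ordinary income tax:
  CHF 69,000 × 14% = CHF 9,660
  CHF 25,000 × 25% = CHF 6,250
  CHF 462,000 × 32% = CHF 147,840
  CHF 30,000 × 39% = CHF 11,700
  → CHF 175,450

Shadow minimum tax:
  Adjusted income: CHF 586,000 + CHF 18,500 + CHF 53,500 + CHF 116,500 + CHF 13,000 = CHF 787,500
  Exemption: 25% × (CHF 787,500 − CHF 487,000) = CHF 75,125 ≥ CHF 61,000, so the exemption is fully phased out
  Base: CHF 787,500 − CHF 0 = CHF 787,500
  CHF 787,500 × 17% = CHF 133,875

CHF 133,875 ≤ CHF 175,450, so no add-on is due.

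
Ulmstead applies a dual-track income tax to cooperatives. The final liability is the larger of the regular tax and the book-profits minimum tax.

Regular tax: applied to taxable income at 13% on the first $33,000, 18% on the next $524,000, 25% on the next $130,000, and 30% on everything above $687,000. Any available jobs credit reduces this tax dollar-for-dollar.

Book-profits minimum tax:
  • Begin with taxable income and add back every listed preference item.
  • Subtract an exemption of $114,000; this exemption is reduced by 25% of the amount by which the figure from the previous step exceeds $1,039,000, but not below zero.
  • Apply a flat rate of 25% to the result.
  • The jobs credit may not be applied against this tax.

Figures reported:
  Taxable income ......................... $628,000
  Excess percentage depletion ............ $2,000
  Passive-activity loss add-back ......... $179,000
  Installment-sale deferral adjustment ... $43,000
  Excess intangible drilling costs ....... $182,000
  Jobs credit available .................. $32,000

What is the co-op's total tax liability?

$230,000

Regular tax:
  $33,000 × 13% = $4,290
  $524,000 × 18% = $94,320
  $71,000 × 25% = $17,750
  → $116,360
  Less jobs credit $32,000 → $84,360

Book-profits minimum tax:
  Adjusted income: $628,000 + $2,000 + $179,000 + $43,000 + $182,000 = $1,034,000
  Exemption: $1,034,000 ≤ $1,039,000, so full $114,000 applies
  Base: $1,034,000 − $114,000 = $920,000
  $920,000 × 25% = $230,000

$230,000 > $84,360, so the book-profits minimum tax is the binding amount.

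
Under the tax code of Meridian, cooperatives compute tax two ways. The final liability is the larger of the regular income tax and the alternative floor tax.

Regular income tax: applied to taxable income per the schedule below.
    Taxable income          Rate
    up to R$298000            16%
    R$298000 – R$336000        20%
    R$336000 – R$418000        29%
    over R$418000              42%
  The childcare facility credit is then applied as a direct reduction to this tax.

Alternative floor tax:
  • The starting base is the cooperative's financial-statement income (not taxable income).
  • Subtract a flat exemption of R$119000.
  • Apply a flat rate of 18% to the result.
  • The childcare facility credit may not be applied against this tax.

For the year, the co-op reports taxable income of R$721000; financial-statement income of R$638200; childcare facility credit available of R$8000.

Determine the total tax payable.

Regular income tax:
  R$298000 × 16% = R$47680
  R$38000 × 20% = R$7600
  R$82000 × 29% = R$23780
  R$303000 × 42% = R$127260
  → R$206320
  Less childcare facility credit R$8000 → R$198320

Alternative floor tax:
  Base (financial-statement income): R$638200
  Less exemption R$119000 → base R$519200
  R$519200 × 18% = R$93456

R$198320 > R$93456, so the regular income tax governs.

R$198320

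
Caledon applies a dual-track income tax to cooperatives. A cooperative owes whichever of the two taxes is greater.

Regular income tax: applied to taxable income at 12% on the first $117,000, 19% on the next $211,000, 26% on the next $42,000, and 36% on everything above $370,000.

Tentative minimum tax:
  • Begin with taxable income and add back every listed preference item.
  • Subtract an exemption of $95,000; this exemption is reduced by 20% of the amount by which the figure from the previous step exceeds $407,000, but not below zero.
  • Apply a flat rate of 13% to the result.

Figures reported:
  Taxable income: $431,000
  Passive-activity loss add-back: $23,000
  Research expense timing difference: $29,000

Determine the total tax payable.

Regular income tax:
  $117,000 × 12% = $14,040
  $211,000 × 19% = $40,090
  $42,000 × 26% = $10,920
  $61,000 × 36% = $21,960
  → $87,010

Tentative minimum tax:
  Adjusted income: $431,000 + $23,000 + $29,000 = $483,000
  Exemption: $95,000 − 20% × ($483,000 − $407,000) = $95,000 − $15,200 = $79,800
  Base: $483,000 − $79,800 = $403,200
  $403,200 × 13% = $52,416

$87,010 > $52,416, so the regular income tax governs.

$87,010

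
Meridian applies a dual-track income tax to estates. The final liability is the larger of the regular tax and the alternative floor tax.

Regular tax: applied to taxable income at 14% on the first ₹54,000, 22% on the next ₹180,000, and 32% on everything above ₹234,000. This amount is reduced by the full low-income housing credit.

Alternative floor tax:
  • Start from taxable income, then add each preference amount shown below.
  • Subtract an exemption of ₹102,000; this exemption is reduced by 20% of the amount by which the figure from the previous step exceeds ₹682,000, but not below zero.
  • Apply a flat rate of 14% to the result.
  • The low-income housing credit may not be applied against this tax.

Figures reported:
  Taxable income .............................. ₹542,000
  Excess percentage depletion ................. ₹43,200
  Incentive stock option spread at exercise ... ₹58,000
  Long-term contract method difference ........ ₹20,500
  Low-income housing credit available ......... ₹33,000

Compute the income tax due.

₹112,720

Alternative floor tax:
  Adjusted income: ₹542,000 + ₹43,200 + ₹58,000 + ₹20,500 = ₹663,700
  Exemption: ₹663,700 ≤ ₹682,000, so full ₹102,000 applies
  Base: ₹663,700 − ₹102,000 = ₹561,700
  ₹561,700 × 14% = ₹78,638

Regular tax:
  ₹54,000 × 14% = ₹7,560
  ₹180,000 × 22% = ₹39,600
  ₹308,000 × 32% = ₹98,560
  → ₹145,720
  Less low-income housing credit ₹33,000 → ₹112,720

₹112,720 > ₹78,638, so the regular tax governs.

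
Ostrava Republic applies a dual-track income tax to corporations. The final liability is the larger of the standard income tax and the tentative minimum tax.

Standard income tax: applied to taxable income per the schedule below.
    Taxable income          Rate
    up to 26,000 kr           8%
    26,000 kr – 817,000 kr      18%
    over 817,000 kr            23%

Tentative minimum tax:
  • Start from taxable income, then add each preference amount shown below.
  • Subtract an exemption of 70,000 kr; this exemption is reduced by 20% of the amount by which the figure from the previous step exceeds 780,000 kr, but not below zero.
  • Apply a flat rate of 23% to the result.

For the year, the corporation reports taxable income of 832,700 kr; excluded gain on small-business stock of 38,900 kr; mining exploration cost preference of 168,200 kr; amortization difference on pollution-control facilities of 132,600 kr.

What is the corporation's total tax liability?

Standard income tax:
  26,000 kr × 8% = 2,080 kr
  791,000 kr × 18% = 142,380 kr
  15,700 kr × 23% = 3,611 kr
  → 148,071 kr

Tentative minimum tax:
  Adjusted income: 832,700 kr + 38,900 kr + 168,200 kr + 132,600 kr = 1,172,400 kr
  Exemption: 20% × (1,172,400 kr − 780,000 kr) = 78,480 kr ≥ 70,000 kr, so the exemption is fully phased out
  Base: 1,172,400 kr − 0 kr = 1,172,400 kr
  1,172,400 kr × 23% = 269,652 kr

269,652 kr > 148,071 kr, so the tentative minimum tax is the binding amount.

269,652 kr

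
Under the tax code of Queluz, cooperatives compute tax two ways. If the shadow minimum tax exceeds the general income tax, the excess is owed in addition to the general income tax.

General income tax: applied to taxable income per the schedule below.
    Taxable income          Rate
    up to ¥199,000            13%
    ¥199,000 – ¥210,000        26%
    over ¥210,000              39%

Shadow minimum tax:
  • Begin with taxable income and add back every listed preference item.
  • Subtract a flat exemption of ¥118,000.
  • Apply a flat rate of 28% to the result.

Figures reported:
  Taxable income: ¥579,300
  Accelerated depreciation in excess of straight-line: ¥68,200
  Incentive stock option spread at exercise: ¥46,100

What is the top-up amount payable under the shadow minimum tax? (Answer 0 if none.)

Shadow minimum tax:
  Adjusted income: ¥579,300 + ¥68,200 + ¥46,100 = ¥693,600
  Less exemption ¥118,000 → base ¥575,600
  ¥575,600 × 28% = ¥161,168

General income tax:
  ¥199,000 × 13% = ¥25,870
  ¥11,000 × 26% = ¥2,860
  ¥369,300 × 39% = ¥144,027
  → ¥172,757

¥161,168 ≤ ¥172,757, so no add-on is due.

¥0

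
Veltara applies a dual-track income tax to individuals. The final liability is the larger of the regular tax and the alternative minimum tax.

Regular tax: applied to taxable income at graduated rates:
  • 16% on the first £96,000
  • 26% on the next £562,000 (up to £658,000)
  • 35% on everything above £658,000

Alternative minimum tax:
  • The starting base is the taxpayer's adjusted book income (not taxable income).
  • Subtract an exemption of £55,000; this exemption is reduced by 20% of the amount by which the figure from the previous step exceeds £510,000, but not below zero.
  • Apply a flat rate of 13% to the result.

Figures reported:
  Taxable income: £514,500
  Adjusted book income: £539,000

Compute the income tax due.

£124,170

Regular tax:
  £96,000 × 16% = £15,360
  £418,500 × 26% = £108,810
  → £124,170

Alternative minimum tax:
  Base (adjusted book income): £539,000
  Exemption: £55,000 − 20% × (£539,000 − £510,000) = £55,000 − £5,800 = £49,200
  Base: £539,000 − £49,200 = £489,800
  £489,800 × 13% = £63,674

£124,170 > £63,674, so the regular tax governs.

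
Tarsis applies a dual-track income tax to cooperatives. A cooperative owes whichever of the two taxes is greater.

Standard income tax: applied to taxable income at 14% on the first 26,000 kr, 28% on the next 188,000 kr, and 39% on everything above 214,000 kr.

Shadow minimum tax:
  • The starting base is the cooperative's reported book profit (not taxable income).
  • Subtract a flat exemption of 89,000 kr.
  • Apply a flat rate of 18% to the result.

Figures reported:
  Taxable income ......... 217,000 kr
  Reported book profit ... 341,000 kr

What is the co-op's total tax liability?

57,450 kr

Standard income tax:
  26,000 kr × 14% = 3,640 kr
  188,000 kr × 28% = 52,640 kr
  3,000 kr × 39% = 1,170 kr
  → 57,450 kr

Shadow minimum tax:
  Base (reported book profit): 341,000 kr
  Less exemption 89,000 kr → base 252,000 kr
  252,000 kr × 18% = 45,360 kr

57,450 kr > 45,360 kr, so the standard income tax governs.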